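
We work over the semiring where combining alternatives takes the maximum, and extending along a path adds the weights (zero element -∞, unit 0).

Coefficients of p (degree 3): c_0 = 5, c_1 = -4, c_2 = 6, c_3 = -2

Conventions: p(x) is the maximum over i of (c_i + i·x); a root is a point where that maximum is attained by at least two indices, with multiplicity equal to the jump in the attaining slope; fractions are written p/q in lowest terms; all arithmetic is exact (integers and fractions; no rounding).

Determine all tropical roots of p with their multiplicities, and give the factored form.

hull edge (i=0, c=5) to (i=2, c=6): slope 1/2, span 2
hull edge (i=2, c=6) to (i=3, c=-2): slope -8, span 1
Factored form: p(x) = -2 ⊗ (x ⊕ (-1/2)) ⊗ (x ⊕ (-1/2)) ⊗ (x ⊕ 8)
Answer: roots = -1/2 (mult 2), 8 (mult 1)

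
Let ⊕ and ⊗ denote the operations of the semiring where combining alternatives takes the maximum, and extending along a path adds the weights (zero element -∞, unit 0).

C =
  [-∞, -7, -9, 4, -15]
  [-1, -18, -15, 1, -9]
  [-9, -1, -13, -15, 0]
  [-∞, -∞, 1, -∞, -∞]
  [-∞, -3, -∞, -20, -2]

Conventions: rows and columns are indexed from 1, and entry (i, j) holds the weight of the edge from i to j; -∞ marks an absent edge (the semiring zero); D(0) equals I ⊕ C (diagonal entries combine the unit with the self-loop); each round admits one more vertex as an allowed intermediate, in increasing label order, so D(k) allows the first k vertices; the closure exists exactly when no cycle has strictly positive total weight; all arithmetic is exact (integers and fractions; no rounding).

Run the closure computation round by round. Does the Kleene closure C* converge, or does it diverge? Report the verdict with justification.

D(0):
  [0, -7, -9, 4, -15]
  [-1, 0, -15, 1, -9]
  [-9, -1, 0, -15, 0]
  [-∞, -∞, 1, 0, -∞]
  [-∞, -3, -∞, -20, 0]
D(1):
  [0, -7, -9, 4, -15]
  [-1, 0, -10, 3, -9]
  [-9, -1, 0, -5, 0]
  [-∞, -∞, 1, 0, -∞]
  [-∞, -3, -∞, -20, 0]
D(2):
  [0, -7, -9, 4, -15]
  [-1, 0, -10, 3, -9]
  [-2, -1, 0, 2, 0]
  [-∞, -∞, 1, 0, -∞]
  [-4, -3, -13, 0, 0]
Detection: at round 3, diagonal entry (4, 4) turns strictly positive.
Key observation: the cycle 4->3->2->1->4 has total weight 1 + (-1) + (-1) + 4, which is strictly positive.
Answer: DIVERGES — positive cycle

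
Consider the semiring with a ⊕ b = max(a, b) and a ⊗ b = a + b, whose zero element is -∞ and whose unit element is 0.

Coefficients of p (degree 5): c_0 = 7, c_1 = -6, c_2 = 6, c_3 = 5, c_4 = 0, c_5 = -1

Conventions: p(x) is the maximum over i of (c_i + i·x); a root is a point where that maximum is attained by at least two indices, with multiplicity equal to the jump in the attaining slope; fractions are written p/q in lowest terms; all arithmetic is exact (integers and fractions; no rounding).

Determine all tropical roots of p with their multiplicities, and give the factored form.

hull edge (i=0, c=7) to (i=2, c=6): slope -1/2, span 2
hull edge (i=2, c=6) to (i=3, c=5): slope -1, span 1
hull edge (i=3, c=5) to (i=5, c=-1): slope -3, span 2
Factored form: p(x) = -1 ⊗ (x ⊕ 1/2) ⊗ (x ⊕ 1/2) ⊗ (x ⊕ 1) ⊗ (x ⊕ 3) ⊗ (x ⊕ 3)
Answer: roots = 1/2 (mult 2), 1 (mult 1), 3 (mult 2)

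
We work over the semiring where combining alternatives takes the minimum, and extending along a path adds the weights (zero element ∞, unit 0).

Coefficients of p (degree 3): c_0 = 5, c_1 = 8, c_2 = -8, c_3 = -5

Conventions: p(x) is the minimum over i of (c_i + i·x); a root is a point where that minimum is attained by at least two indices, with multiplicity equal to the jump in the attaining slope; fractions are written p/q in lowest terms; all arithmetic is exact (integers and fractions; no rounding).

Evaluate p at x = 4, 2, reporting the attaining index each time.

p(4) = min(5+0·4=5, 8+1·4=12, -8+2·4=0, -5+3·4=7) = 0 (attained by i=2)
p(2) = min(5+0·2=5, 8+1·2=10, -8+2·2=-4, -5+3·2=1) = -4 (attained by i=2)
Answer: p(4) = 0; p(2) = -4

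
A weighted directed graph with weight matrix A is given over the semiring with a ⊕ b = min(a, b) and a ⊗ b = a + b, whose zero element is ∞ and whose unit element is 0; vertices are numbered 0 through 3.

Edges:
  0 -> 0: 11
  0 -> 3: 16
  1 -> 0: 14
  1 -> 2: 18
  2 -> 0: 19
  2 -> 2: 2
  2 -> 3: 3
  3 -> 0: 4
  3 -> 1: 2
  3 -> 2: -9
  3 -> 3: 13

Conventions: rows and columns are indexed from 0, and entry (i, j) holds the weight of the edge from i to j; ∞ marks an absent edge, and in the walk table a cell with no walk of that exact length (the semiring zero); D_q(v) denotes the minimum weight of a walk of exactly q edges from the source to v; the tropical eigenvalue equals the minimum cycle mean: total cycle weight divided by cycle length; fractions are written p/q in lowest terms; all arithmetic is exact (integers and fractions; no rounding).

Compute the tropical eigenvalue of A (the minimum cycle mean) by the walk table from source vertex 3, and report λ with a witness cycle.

q=0: [∞, ∞, ∞, 0]
q=1: [4, 2, -9, 13]
q=2: [10, 15, -7, -6]
q=3: [-2, -4, -15, -4]
q=4: [0, -2, -13, -12]
Optimal cycle mean attained by: cycle 2->3->2, total 3 + (-9), length 2.
Answer: λ = -3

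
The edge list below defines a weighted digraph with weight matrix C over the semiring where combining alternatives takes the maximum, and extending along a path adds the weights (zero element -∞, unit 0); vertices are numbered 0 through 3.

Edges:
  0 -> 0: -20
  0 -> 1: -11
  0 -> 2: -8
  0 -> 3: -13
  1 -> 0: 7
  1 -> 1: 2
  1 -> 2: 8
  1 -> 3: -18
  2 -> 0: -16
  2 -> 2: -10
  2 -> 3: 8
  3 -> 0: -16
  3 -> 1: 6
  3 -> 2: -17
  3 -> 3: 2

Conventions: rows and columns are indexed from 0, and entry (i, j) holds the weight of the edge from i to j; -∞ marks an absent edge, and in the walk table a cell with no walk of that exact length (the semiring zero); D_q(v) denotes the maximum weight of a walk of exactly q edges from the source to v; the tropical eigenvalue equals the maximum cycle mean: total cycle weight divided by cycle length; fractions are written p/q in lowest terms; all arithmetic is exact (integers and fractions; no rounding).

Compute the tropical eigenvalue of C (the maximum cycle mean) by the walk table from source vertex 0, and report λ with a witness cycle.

q=0: [0, -∞, -∞, -∞]
q=1: [-20, -11, -8, -13]
q=2: [-4, -7, -3, 0]
q=3: [0, 6, 1, 5]
q=4: [13, 11, 14, 9]
Optimal cycle mean attained by: cycle 1->2->3->1, total 8 + 8 + 6, length 3.
Answer: λ = 22/3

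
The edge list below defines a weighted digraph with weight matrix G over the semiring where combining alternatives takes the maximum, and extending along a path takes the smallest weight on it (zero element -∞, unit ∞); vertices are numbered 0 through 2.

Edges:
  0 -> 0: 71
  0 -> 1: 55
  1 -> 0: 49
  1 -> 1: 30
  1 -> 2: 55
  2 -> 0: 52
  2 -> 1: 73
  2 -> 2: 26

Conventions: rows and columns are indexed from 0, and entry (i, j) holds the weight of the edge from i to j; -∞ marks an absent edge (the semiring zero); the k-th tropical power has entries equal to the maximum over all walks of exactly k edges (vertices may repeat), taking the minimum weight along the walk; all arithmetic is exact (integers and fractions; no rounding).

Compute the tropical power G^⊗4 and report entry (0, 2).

G^⊗2:
  [71, 55, 55]
  [52, 55, 30]
  [52, 52, 55]
G^⊗3:
  [71, 55, 55]
  [52, 52, 55]
  [52, 55, 52]
G^⊗4:
  [71, 55, 55]
  [52, 55, 52]
  [52, 52, 55]
Key observation: the optimum is the walk 0->0->0->1->2, with weight 71 min 71 min 55 min 55 = 55.
Optimal value attained by: walk 0->0->0->1->2.
Answer: (G^⊗4)[0][2] = 55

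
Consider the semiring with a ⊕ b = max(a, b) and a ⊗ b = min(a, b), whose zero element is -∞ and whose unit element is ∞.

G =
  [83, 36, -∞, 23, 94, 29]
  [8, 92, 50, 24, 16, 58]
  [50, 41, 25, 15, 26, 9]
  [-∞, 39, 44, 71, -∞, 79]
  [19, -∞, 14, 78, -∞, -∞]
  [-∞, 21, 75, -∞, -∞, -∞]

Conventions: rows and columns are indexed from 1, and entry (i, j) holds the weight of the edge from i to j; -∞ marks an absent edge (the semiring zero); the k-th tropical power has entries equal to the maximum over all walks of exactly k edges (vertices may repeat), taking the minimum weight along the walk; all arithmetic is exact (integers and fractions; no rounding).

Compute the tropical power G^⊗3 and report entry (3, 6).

G^⊗2:
  [83, 36, 36, 78, 83, 36]
  [50, 92, 58, 24, 26, 58]
  [50, 41, 41, 26, 50, 41]
  [44, 41, 75, 71, 26, 71]
  [19, 39, 44, 71, 19, 78]
  [50, 41, 25, 21, 26, 21]
G^⊗3:
  [83, 39, 44, 78, 83, 78]
  [50, 92, 58, 26, 50, 58]
  [50, 41, 41, 50, 50, 41]
  [50, 41, 71, 71, 44, 71]
  [44, 41, 75, 71, 26, 71]
  [50, 41, 41, 26, 50, 41]
Key observation: the optimum is the walk 3->2->2->6, with weight 41 min 92 min 58 = 41.
Optimal value attained by: walk 3->2->2->6.
Answer: (G^⊗3)[3][6] = 41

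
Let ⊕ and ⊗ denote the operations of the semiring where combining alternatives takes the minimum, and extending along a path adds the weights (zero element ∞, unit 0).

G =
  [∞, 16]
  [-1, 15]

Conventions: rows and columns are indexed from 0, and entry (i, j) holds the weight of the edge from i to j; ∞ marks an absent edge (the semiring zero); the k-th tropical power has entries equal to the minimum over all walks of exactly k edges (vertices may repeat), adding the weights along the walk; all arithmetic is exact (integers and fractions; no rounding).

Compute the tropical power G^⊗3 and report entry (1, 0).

G^⊗2:
  [15, 31]
  [14, 15]
G^⊗3:
  [30, 31]
  [14, 30]
Key observation: the optimum is the walk 1->0->1->0, with weight (-1) + 16 + (-1) = 14.
Optimal value attained by: walk 1->0->1->0.
Answer: (G^⊗3)[1][0] = 14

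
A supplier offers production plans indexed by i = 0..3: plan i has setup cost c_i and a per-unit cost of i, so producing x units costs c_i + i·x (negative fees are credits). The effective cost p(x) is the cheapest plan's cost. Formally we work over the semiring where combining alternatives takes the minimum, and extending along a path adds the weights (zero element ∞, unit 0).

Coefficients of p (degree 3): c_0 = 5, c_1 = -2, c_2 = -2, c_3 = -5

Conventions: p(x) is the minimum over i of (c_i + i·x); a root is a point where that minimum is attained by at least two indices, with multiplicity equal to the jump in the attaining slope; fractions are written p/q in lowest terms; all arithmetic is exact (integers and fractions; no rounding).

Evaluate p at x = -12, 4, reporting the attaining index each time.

p(-12) = min(5+0·(-12)=5, -2+1·(-12)=-14, -2+2·(-12)=-26, -5+3·(-12)=-41) = -41 (attained by i=3)
p(4) = min(5+0·4=5, -2+1·4=2, -2+2·4=6, -5+3·4=7) = 2 (attained by i=1)
Answer: p(-12) = -41; p(4) = 2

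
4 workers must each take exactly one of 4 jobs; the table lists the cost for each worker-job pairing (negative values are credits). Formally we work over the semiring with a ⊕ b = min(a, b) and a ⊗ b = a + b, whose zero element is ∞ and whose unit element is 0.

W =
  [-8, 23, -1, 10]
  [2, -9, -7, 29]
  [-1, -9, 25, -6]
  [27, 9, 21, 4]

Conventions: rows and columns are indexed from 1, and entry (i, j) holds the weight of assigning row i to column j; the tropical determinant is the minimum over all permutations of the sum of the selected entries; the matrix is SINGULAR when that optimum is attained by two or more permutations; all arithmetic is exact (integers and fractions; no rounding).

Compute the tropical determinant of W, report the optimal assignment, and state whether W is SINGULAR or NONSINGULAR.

σ = (1, 2, 3, 4): (-8) + (-9) + 25 + 4 = 12
σ = (1, 2, 4, 3): (-8) + (-9) + (-6) + 21 = -2
σ = (1, 3, 2, 4): (-8) + (-7) + (-9) + 4 = -20
σ = (1, 3, 4, 2): (-8) + (-7) + (-6) + 9 = -12
σ = (1, 4, 2, 3): (-8) + 29 + (-9) + 21 = 33
σ = (1, 4, 3, 2): (-8) + 29 + 25 + 9 = 55
σ = (2, 1, 3, 4): 23 + 2 + 25 + 4 = 54
σ = (2, 1, 4, 3): 23 + 2 + (-6) + 21 = 40
σ = (2, 3, 1, 4): 23 + (-7) + (-1) + 4 = 19
σ = (2, 3, 4, 1): 23 + (-7) + (-6) + 27 = 37
σ = (2, 4, 1, 3): 23 + 29 + (-1) + 21 = 72
σ = (2, 4, 3, 1): 23 + 29 + 25 + 27 = 104
σ = (3, 1, 2, 4): (-1) + 2 + (-9) + 4 = -4
σ = (3, 1, 4, 2): (-1) + 2 + (-6) + 9 = 4
σ = (3, 2, 1, 4): (-1) + (-9) + (-1) + 4 = -7
σ = (3, 2, 4, 1): (-1) + (-9) + (-6) + 27 = 11
σ = (3, 4, 1, 2): (-1) + 29 + (-1) + 9 = 36
σ = (3, 4, 2, 1): (-1) + 29 + (-9) + 27 = 46
σ = (4, 1, 2, 3): 10 + 2 + (-9) + 21 = 24
σ = (4, 1, 3, 2): 10 + 2 + 25 + 9 = 46
σ = (4, 2, 1, 3): 10 + (-9) + (-1) + 21 = 21
σ = (4, 2, 3, 1): 10 + (-9) + 25 + 27 = 53
σ = (4, 3, 1, 2): 10 + (-7) + (-1) + 9 = 11
σ = (4, 3, 2, 1): 10 + (-7) + (-9) + 27 = 21
Optimal value attained by: σ = (1, 3, 2, 4).
Answer: det⊕(W) = -20; verdict: NONSINGULAR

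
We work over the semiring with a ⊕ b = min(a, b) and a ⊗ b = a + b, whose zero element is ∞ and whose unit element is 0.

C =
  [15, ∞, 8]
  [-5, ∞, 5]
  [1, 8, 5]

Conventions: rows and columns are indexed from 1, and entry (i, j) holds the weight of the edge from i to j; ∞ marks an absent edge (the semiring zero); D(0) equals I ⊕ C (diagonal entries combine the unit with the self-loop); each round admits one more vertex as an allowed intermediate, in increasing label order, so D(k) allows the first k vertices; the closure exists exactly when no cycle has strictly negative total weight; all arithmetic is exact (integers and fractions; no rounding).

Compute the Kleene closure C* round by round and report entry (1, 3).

D(0):
  [0, ∞, 8]
  [-5, 0, 5]
  [1, 8, 0]
D(1):
  [0, ∞, 8]
  [-5, 0, 3]
  [1, 8, 0]
D(2):
  [0, ∞, 8]
  [-5, 0, 3]
  [1, 8, 0]
D(3):
  [0, 16, 8]
  [-5, 0, 3]
  [1, 8, 0]
Answer: C*[1][3] = 8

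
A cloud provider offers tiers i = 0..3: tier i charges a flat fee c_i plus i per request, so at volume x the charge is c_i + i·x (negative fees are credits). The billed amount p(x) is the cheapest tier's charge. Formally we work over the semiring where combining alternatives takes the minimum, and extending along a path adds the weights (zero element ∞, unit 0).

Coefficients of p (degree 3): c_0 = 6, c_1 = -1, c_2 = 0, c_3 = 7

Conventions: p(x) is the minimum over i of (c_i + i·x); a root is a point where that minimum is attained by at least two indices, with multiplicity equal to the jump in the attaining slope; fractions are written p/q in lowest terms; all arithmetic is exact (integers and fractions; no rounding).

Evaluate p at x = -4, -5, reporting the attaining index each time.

p(-4) = min(6+0·(-4)=6, -1+1·(-4)=-5, 0+2·(-4)=-8, 7+3·(-4)=-5) = -8 (attained by i=2)
p(-5) = min(6+0·(-5)=6, -1+1·(-5)=-6, 0+2·(-5)=-10, 7+3·(-5)=-8) = -10 (attained by i=2)
Answer: p(-4) = -8; p(-5) = -10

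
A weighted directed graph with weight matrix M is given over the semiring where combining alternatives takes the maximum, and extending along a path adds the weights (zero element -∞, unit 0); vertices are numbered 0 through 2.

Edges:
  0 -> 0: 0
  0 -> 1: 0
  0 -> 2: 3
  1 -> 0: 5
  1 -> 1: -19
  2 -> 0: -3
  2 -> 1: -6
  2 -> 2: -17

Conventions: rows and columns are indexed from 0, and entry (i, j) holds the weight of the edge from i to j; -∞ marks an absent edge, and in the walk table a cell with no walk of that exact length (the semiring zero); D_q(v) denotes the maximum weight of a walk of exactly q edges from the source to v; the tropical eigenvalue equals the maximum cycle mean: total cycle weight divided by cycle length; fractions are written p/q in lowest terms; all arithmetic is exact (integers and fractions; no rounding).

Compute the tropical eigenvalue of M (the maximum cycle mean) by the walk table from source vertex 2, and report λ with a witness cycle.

q=0: [-∞, -∞, 0]
q=1: [-3, -6, -17]
q=2: [-1, -3, 0]
q=3: [2, -1, 2]
Optimal cycle mean attained by: cycle 0->1->0, total 0 + 5, length 2.
Answer: λ = 5/2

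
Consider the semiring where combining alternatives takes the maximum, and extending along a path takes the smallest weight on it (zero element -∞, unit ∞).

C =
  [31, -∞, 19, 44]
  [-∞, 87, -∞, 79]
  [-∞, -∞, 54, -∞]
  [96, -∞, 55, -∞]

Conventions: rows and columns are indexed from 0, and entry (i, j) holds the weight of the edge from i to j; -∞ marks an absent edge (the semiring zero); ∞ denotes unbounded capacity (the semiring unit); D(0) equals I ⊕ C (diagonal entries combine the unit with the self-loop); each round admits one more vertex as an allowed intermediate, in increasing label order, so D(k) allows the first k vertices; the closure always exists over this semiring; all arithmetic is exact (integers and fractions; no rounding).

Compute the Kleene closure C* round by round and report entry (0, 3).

D(0):
  [∞, -∞, 19, 44]
  [-∞, ∞, -∞, 79]
  [-∞, -∞, ∞, -∞]
  [96, -∞, 55, ∞]
D(1):
  [∞, -∞, 19, 44]
  [-∞, ∞, -∞, 79]
  [-∞, -∞, ∞, -∞]
  [96, -∞, 55, ∞]
D(2):
  [∞, -∞, 19, 44]
  [-∞, ∞, -∞, 79]
  [-∞, -∞, ∞, -∞]
  [96, -∞, 55, ∞]
D(3):
  [∞, -∞, 19, 44]
  [-∞, ∞, -∞, 79]
  [-∞, -∞, ∞, -∞]
  [96, -∞, 55, ∞]
D(4):
  [∞, -∞, 44, 44]
  [79, ∞, 55, 79]
  [-∞, -∞, ∞, -∞]
  [96, -∞, 55, ∞]
Answer: C*[0][3] = 44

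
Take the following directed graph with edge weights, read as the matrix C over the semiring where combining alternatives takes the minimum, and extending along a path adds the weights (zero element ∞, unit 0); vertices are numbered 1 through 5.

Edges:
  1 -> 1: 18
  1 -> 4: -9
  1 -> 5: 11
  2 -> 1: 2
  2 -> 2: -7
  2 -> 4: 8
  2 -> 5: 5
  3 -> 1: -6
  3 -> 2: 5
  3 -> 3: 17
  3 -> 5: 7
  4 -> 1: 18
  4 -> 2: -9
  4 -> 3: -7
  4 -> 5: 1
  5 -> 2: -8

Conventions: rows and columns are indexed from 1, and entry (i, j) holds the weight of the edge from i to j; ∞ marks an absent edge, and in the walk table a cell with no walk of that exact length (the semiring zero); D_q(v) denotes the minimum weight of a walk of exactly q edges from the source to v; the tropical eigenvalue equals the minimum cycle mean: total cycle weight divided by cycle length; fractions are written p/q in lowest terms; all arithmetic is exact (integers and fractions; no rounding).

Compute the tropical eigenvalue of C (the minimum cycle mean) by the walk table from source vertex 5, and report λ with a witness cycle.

q=0: [∞, ∞, ∞, ∞, 0]
q=1: [∞, -8, ∞, ∞, ∞]
q=2: [-6, -15, ∞, 0, -3]
q=3: [-13, -22, -7, -15, -10]
q=4: [-20, -29, -22, -22, -17]
q=5: [-28, -36, -29, -29, -24]
Optimal cycle mean attained by: cycle 1->4->3->1, total (-9) + (-7) + (-6), length 3.
Answer: λ = -22/3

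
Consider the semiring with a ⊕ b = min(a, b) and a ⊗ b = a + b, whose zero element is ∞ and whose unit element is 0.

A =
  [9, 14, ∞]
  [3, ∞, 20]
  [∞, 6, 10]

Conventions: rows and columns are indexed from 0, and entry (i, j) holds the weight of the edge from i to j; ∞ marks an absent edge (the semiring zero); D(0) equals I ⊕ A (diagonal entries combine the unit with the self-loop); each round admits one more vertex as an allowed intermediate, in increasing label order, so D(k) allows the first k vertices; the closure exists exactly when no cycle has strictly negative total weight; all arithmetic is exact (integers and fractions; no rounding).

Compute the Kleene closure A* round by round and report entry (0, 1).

D(0):
  [0, 14, ∞]
  [3, 0, 20]
  [∞, 6, 0]
D(1):
  [0, 14, ∞]
  [3, 0, 20]
  [∞, 6, 0]
D(2):
  [0, 14, 34]
  [3, 0, 20]
  [9, 6, 0]
D(3):
  [0, 14, 34]
  [3, 0, 20]
  [9, 6, 0]
Answer: A*[0][1] = 14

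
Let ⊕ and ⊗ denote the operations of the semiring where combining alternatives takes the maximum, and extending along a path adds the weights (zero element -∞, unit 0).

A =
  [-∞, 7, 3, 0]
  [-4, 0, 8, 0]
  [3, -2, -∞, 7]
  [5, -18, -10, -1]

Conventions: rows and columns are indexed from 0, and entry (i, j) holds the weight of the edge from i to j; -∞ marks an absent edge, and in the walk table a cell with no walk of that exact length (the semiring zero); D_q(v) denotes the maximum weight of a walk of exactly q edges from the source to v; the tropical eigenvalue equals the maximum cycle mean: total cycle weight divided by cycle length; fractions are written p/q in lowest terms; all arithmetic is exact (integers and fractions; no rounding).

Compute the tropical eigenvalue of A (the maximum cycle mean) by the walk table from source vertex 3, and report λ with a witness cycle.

q=0: [-∞, -∞, -∞, 0]
q=1: [5, -18, -10, -1]
q=2: [4, 12, 8, 5]
q=3: [11, 12, 20, 15]
q=4: [23, 18, 20, 27]
Optimal cycle mean attained by: cycle 0->1->2->3->0, total 7 + 8 + 7 + 5, length 4.
Answer: λ = 27/4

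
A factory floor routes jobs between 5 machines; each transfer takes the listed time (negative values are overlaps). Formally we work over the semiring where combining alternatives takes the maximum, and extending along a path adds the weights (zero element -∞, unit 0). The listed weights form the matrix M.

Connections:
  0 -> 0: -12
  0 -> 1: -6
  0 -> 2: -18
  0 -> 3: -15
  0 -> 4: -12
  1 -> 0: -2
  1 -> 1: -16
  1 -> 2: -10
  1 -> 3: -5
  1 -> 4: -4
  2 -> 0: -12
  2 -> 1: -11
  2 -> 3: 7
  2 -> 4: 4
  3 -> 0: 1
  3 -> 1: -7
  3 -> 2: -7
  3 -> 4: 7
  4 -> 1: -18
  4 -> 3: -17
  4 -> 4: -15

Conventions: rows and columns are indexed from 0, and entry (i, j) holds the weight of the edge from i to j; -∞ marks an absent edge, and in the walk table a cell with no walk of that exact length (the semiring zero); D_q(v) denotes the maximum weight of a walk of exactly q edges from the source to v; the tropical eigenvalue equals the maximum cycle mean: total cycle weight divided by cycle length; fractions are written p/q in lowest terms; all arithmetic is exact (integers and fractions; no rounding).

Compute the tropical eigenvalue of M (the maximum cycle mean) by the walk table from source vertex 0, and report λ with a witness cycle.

q=0: [0, -∞, -∞, -∞, -∞]
q=1: [-12, -6, -18, -15, -12]
q=2: [-8, -18, -16, -11, -8]
q=3: [-10, -14, -18, -9, -4]
q=4: [-8, -16, -16, -11, -2]
q=5: [-10, -14, -18, -9, -4]
Optimal cycle mean attained by: cycle 2->3->2, total 7 + (-7), length 2.
Answer: λ = 0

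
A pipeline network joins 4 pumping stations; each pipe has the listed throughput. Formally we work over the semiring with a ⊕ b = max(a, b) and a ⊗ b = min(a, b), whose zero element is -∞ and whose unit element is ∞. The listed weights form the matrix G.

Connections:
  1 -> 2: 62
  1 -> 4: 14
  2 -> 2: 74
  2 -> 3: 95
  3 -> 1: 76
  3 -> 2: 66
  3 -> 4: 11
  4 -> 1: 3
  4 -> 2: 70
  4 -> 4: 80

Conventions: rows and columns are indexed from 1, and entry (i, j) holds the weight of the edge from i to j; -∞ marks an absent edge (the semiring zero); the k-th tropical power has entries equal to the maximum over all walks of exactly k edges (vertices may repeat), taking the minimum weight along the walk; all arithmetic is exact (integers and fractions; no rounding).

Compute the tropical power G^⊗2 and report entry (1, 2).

G^⊗2:
  [3, 62, 62, 14]
  [76, 74, 74, 11]
  [3, 66, 66, 14]
  [3, 70, 70, 80]
Key observation: the optimum is the walk 1->2->2, with weight 62 min 74 = 62.
Optimal value attained by: walk 1->2->2.
Answer: (G^⊗2)[1][2] = 62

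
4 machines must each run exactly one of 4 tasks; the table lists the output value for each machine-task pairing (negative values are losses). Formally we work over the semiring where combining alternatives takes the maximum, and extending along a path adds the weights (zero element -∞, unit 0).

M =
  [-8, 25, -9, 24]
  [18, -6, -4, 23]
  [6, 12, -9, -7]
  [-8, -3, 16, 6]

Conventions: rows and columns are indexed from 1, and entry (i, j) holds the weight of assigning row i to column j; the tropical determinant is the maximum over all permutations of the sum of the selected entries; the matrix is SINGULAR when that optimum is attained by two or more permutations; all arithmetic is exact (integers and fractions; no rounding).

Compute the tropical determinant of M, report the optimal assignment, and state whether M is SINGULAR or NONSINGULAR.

σ = (1, 2, 3, 4): (-8) + (-6) + (-9) + 6 = -17
σ = (1, 2, 4, 3): (-8) + (-6) + (-7) + 16 = -5
σ = (1, 3, 2, 4): (-8) + (-4) + 12 + 6 = 6
σ = (1, 3, 4, 2): (-8) + (-4) + (-7) + (-3) = -22
σ = (1, 4, 2, 3): (-8) + 23 + 12 + 16 = 43
σ = (1, 4, 3, 2): (-8) + 23 + (-9) + (-3) = 3
σ = (2, 1, 3, 4): 25 + 18 + (-9) + 6 = 40
σ = (2, 1, 4, 3): 25 + 18 + (-7) + 16 = 52
σ = (2, 3, 1, 4): 25 + (-4) + 6 + 6 = 33
σ = (2, 3, 4, 1): 25 + (-4) + (-7) + (-8) = 6
σ = (2, 4, 1, 3): 25 + 23 + 6 + 16 = 70
σ = (2, 4, 3, 1): 25 + 23 + (-9) + (-8) = 31
σ = (3, 1, 2, 4): (-9) + 18 + 12 + 6 = 27
σ = (3, 1, 4, 2): (-9) + 18 + (-7) + (-3) = -1
σ = (3, 2, 1, 4): (-9) + (-6) + 6 + 6 = -3
σ = (3, 2, 4, 1): (-9) + (-6) + (-7) + (-8) = -30
σ = (3, 4, 1, 2): (-9) + 23 + 6 + (-3) = 17
σ = (3, 4, 2, 1): (-9) + 23 + 12 + (-8) = 18
σ = (4, 1, 2, 3): 24 + 18 + 12 + 16 = 70
σ = (4, 1, 3, 2): 24 + 18 + (-9) + (-3) = 30
σ = (4, 2, 1, 3): 24 + (-6) + 6 + 16 = 40
σ = (4, 2, 3, 1): 24 + (-6) + (-9) + (-8) = 1
σ = (4, 3, 1, 2): 24 + (-4) + 6 + (-3) = 23
σ = (4, 3, 2, 1): 24 + (-4) + 12 + (-8) = 24
Optimal value attained by: σ = (2, 4, 1, 3).
Answer: det⊕(M) = 70; verdict: SINGULAR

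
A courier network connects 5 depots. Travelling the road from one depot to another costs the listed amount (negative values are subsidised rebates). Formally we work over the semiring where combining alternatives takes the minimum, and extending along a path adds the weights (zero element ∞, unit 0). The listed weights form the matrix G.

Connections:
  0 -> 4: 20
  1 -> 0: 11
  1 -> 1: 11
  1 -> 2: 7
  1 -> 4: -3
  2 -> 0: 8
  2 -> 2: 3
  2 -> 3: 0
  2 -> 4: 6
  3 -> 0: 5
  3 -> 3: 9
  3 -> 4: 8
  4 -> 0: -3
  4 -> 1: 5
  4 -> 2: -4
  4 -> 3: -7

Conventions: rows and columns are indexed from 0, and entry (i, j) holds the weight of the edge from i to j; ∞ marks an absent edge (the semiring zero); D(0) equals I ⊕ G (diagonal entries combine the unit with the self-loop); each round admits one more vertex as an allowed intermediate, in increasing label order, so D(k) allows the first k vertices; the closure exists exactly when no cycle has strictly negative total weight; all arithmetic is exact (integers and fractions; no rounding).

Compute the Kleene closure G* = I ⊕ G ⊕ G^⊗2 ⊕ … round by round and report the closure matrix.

D(0):
  [0, ∞, ∞, ∞, 20]
  [11, 0, 7, ∞, -3]
  [8, ∞, 0, 0, 6]
  [5, ∞, ∞, 0, 8]
  [-3, 5, -4, -7, 0]
D(1):
  [0, ∞, ∞, ∞, 20]
  [11, 0, 7, ∞, -3]
  [8, ∞, 0, 0, 6]
  [5, ∞, ∞, 0, 8]
  [-3, 5, -4, -7, 0]
D(2):
  [0, ∞, ∞, ∞, 20]
  [11, 0, 7, ∞, -3]
  [8, ∞, 0, 0, 6]
  [5, ∞, ∞, 0, 8]
  [-3, 5, -4, -7, 0]
D(3):
  [0, ∞, ∞, ∞, 20]
  [11, 0, 7, 7, -3]
  [8, ∞, 0, 0, 6]
  [5, ∞, ∞, 0, 8]
  [-3, 5, -4, -7, 0]
D(4):
  [0, ∞, ∞, ∞, 20]
  [11, 0, 7, 7, -3]
  [5, ∞, 0, 0, 6]
  [5, ∞, ∞, 0, 8]
  [-3, 5, -4, -7, 0]
D(5):
  [0, 25, 16, 13, 20]
  [-6, 0, -7, -10, -3]
  [3, 11, 0, -1, 6]
  [5, 13, 4, 0, 8]
  [-3, 5, -4, -7, 0]
Answer: G* = [[0, 25, 16, 13, 20], [-6, 0, -7, -10, -3], [3, 11, 0, -1, 6], [5, 13, 4, 0, 8], [-3, 5, -4, -7, 0]]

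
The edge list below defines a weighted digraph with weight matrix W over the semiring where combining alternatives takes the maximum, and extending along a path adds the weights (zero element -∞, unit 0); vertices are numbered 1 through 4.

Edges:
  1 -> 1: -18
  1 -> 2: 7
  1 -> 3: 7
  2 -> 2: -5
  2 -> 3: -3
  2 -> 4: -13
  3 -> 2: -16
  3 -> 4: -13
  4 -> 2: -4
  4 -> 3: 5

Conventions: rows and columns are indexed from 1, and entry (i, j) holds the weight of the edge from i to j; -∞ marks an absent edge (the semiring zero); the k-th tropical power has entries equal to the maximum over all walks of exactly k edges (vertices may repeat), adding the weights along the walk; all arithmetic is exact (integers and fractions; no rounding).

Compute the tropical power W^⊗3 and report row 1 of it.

W^⊗2:
  [-36, 2, 4, -6]
  [-∞, -10, -8, -16]
  [-∞, -17, -8, -29]
  [-∞, -9, -7, -8]
W^⊗3:
  [-54, -3, -1, -9]
  [-∞, -15, -11, -21]
  [-∞, -22, -20, -21]
  [-∞, -12, -3, -20]
Answer: row 1 of W^⊗3 = [-54, -3, -1, -9]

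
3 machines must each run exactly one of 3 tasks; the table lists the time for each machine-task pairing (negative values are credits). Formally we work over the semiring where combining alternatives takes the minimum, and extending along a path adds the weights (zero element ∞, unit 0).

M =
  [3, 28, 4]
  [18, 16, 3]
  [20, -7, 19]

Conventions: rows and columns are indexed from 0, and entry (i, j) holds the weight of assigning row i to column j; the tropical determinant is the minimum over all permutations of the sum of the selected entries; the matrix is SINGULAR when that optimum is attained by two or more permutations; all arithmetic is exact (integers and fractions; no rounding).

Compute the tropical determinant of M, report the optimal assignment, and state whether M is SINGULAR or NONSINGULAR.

σ = (0, 1, 2): 3 + 16 + 19 = 38
σ = (0, 2, 1): 3 + 3 + (-7) = -1
σ = (1, 0, 2): 28 + 18 + 19 = 65
σ = (1, 2, 0): 28 + 3 + 20 = 51
σ = (2, 0, 1): 4 + 18 + (-7) = 15
σ = (2, 1, 0): 4 + 16 + 20 = 40
Optimal value attained by: σ = (0, 2, 1).
Answer: det⊕(M) = -1; verdict: NONSINGULAR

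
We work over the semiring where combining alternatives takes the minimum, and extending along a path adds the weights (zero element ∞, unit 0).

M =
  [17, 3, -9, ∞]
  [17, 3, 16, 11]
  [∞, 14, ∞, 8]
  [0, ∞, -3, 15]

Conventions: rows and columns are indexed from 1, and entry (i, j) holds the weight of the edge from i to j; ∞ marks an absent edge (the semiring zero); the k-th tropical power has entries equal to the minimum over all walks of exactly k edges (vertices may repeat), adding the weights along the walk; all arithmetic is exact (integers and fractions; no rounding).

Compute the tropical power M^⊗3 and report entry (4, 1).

M^⊗2:
  [20, 5, 8, -1]
  [11, 6, 8, 14]
  [8, 17, 5, 23]
  [15, 3, -9, 5]
M^⊗3:
  [-1, 8, -4, 14]
  [14, 9, 2, 16]
  [23, 11, -1, 13]
  [5, 5, 2, -1]
Key observation: the optimum is the walk 4->3->4->1, with weight (-3) + 8 + 0 = 5.
Optimal value attained by: walk 4->3->4->1.
Answer: (M^⊗3)[4][1] = 5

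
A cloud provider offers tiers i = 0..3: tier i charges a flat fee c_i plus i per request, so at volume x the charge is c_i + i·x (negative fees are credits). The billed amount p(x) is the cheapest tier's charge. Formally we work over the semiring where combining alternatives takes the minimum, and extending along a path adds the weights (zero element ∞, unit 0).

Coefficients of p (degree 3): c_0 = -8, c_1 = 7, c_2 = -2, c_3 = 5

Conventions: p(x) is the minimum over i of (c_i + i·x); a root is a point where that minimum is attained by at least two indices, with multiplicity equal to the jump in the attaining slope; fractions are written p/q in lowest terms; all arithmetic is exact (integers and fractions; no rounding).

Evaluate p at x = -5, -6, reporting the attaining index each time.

p(-5) = min(-8+0·(-5)=-8, 7+1·(-5)=2, -2+2·(-5)=-12, 5+3·(-5)=-10) = -12 (attained by i=2)
p(-6) = min(-8+0·(-6)=-8, 7+1·(-6)=1, -2+2·(-6)=-14, 5+3·(-6)=-13) = -14 (attained by i=2)
Answer: p(-5) = -12; p(-6) = -14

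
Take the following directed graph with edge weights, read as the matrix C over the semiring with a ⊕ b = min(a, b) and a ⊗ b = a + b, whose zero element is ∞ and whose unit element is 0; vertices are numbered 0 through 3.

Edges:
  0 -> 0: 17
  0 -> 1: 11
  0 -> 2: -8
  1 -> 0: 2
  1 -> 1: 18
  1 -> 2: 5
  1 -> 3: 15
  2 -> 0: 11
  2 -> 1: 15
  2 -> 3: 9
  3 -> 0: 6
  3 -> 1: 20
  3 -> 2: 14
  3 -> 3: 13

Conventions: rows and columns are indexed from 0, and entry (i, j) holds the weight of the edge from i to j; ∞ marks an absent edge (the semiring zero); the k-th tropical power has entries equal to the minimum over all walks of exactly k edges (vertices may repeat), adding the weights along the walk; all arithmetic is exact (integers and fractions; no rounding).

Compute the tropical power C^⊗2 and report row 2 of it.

C^⊗2:
  [3, 7, 9, 1]
  [16, 13, -6, 14]
  [15, 22, 3, 22]
  [19, 17, -2, 23]
Answer: row 2 of C^⊗2 = [15, 22, 3, 22]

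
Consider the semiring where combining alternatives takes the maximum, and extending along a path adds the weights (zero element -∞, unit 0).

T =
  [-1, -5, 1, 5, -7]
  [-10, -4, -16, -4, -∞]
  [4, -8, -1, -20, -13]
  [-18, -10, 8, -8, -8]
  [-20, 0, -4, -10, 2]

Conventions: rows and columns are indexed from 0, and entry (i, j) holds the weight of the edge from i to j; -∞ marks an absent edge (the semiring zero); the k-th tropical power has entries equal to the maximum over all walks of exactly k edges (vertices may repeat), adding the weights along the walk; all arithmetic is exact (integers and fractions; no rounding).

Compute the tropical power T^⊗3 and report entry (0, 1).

T^⊗2:
  [5, -5, 13, 4, -3]
  [-11, -8, 4, -5, -12]
  [3, -1, 5, 9, -3]
  [12, 0, 7, -12, -5]
  [0, 2, -2, -4, 4]
T^⊗3:
  [17, 5, 12, 10, 0]
  [8, -4, 3, -6, -9]
  [9, -1, 17, 8, 1]
  [11, 7, 13, 17, 5]
  [2, 4, 4, 5, 6]
Key observation: the optimum is the walk 0->3->2->1, with weight 5 + 8 + (-8) = 5.
Optimal value attained by: walk 0->3->2->1.
Answer: (T^⊗3)[0][1] = 5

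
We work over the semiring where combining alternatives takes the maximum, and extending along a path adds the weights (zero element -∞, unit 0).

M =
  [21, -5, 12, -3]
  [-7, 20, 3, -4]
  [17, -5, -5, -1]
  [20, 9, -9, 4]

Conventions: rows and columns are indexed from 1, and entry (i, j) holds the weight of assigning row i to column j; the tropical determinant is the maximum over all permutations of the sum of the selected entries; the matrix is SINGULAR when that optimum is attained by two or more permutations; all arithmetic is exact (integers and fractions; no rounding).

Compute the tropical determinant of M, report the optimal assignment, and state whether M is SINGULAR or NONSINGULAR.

σ = (1, 2, 3, 4): 21 + 20 + (-5) + 4 = 40
σ = (1, 2, 4, 3): 21 + 20 + (-1) + (-9) = 31
σ = (1, 3, 2, 4): 21 + 3 + (-5) + 4 = 23
σ = (1, 3, 4, 2): 21 + 3 + (-1) + 9 = 32
σ = (1, 4, 2, 3): 21 + (-4) + (-5) + (-9) = 3
σ = (1, 4, 3, 2): 21 + (-4) + (-5) + 9 = 21
σ = (2, 1, 3, 4): (-5) + (-7) + (-5) + 4 = -13
σ = (2, 1, 4, 3): (-5) + (-7) + (-1) + (-9) = -22
σ = (2, 3, 1, 4): (-5) + 3 + 17 + 4 = 19
σ = (2, 3, 4, 1): (-5) + 3 + (-1) + 20 = 17
σ = (2, 4, 1, 3): (-5) + (-4) + 17 + (-9) = -1
σ = (2, 4, 3, 1): (-5) + (-4) + (-5) + 20 = 6
σ = (3, 1, 2, 4): 12 + (-7) + (-5) + 4 = 4
σ = (3, 1, 4, 2): 12 + (-7) + (-1) + 9 = 13
σ = (3, 2, 1, 4): 12 + 20 + 17 + 4 = 53
σ = (3, 2, 4, 1): 12 + 20 + (-1) + 20 = 51
σ = (3, 4, 1, 2): 12 + (-4) + 17 + 9 = 34
σ = (3, 4, 2, 1): 12 + (-4) + (-5) + 20 = 23
σ = (4, 1, 2, 3): (-3) + (-7) + (-5) + (-9) = -24
σ = (4, 1, 3, 2): (-3) + (-7) + (-5) + 9 = -6
σ = (4, 2, 1, 3): (-3) + 20 + 17 + (-9) = 25
σ = (4, 2, 3, 1): (-3) + 20 + (-5) + 20 = 32
σ = (4, 3, 1, 2): (-3) + 3 + 17 + 9 = 26
σ = (4, 3, 2, 1): (-3) + 3 + (-5) + 20 = 15
Optimal value attained by: σ = (3, 2, 1, 4).
Answer: det⊕(M) = 53; verdict: NONSINGULAR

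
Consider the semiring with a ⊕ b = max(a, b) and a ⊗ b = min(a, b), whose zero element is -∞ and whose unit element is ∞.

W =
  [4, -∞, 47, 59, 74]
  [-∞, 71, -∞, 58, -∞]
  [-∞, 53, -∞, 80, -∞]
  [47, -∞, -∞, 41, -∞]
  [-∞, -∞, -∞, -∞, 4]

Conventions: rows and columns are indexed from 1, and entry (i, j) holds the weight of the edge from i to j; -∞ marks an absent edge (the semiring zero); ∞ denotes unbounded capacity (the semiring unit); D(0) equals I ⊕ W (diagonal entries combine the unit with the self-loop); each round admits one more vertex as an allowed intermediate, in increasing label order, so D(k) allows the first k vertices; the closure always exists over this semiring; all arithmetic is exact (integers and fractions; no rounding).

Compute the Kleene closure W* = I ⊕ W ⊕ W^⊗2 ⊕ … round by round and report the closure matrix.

D(0):
  [∞, -∞, 47, 59, 74]
  [-∞, ∞, -∞, 58, -∞]
  [-∞, 53, ∞, 80, -∞]
  [47, -∞, -∞, ∞, -∞]
  [-∞, -∞, -∞, -∞, ∞]
D(1):
  [∞, -∞, 47, 59, 74]
  [-∞, ∞, -∞, 58, -∞]
  [-∞, 53, ∞, 80, -∞]
  [47, -∞, 47, ∞, 47]
  [-∞, -∞, -∞, -∞, ∞]
D(2):
  [∞, -∞, 47, 59, 74]
  [-∞, ∞, -∞, 58, -∞]
  [-∞, 53, ∞, 80, -∞]
  [47, -∞, 47, ∞, 47]
  [-∞, -∞, -∞, -∞, ∞]
D(3):
  [∞, 47, 47, 59, 74]
  [-∞, ∞, -∞, 58, -∞]
  [-∞, 53, ∞, 80, -∞]
  [47, 47, 47, ∞, 47]
  [-∞, -∞, -∞, -∞, ∞]
D(4):
  [∞, 47, 47, 59, 74]
  [47, ∞, 47, 58, 47]
  [47, 53, ∞, 80, 47]
  [47, 47, 47, ∞, 47]
  [-∞, -∞, -∞, -∞, ∞]
D(5):
  [∞, 47, 47, 59, 74]
  [47, ∞, 47, 58, 47]
  [47, 53, ∞, 80, 47]
  [47, 47, 47, ∞, 47]
  [-∞, -∞, -∞, -∞, ∞]
Answer: W* = [[∞, 47, 47, 59, 74], [47, ∞, 47, 58, 47], [47, 53, ∞, 80, 47], [47, 47, 47, ∞, 47], [-∞, -∞, -∞, -∞, ∞]]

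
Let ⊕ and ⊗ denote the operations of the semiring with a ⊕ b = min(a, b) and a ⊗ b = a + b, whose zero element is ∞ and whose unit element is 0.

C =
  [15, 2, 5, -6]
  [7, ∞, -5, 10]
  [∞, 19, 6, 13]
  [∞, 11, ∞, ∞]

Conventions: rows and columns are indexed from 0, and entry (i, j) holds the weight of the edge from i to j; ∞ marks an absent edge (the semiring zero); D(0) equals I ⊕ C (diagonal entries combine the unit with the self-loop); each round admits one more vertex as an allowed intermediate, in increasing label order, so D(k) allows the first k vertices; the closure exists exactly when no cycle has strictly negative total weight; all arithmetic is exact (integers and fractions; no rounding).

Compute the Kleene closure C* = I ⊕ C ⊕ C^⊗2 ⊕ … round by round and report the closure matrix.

D(0):
  [0, 2, 5, -6]
  [7, 0, -5, 10]
  [∞, 19, 0, 13]
  [∞, 11, ∞, 0]
D(1):
  [0, 2, 5, -6]
  [7, 0, -5, 1]
  [∞, 19, 0, 13]
  [∞, 11, ∞, 0]
D(2):
  [0, 2, -3, -6]
  [7, 0, -5, 1]
  [26, 19, 0, 13]
  [18, 11, 6, 0]
D(3):
  [0, 2, -3, -6]
  [7, 0, -5, 1]
  [26, 19, 0, 13]
  [18, 11, 6, 0]
D(4):
  [0, 2, -3, -6]
  [7, 0, -5, 1]
  [26, 19, 0, 13]
  [18, 11, 6, 0]
Answer: C* = [[0, 2, -3, -6], [7, 0, -5, 1], [26, 19, 0, 13], [18, 11, 6, 0]]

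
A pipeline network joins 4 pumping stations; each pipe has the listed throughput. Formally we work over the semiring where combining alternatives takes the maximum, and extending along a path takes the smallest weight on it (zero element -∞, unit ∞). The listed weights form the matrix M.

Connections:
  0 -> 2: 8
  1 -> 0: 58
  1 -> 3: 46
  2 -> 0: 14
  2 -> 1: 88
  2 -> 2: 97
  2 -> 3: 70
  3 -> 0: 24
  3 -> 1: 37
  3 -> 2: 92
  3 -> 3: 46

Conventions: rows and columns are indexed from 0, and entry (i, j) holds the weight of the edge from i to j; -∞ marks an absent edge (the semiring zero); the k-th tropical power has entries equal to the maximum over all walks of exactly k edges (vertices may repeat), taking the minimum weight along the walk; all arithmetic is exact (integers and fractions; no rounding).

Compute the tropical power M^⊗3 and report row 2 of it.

M^⊗2:
  [8, 8, 8, 8]
  [24, 37, 46, 46]
  [58, 88, 97, 70]
  [37, 88, 92, 70]
M^⊗3:
  [8, 8, 8, 8]
  [37, 46, 46, 46]
  [58, 88, 97, 70]
  [58, 88, 92, 70]
Answer: row 2 of M^⊗3 = [58, 88, 97, 70]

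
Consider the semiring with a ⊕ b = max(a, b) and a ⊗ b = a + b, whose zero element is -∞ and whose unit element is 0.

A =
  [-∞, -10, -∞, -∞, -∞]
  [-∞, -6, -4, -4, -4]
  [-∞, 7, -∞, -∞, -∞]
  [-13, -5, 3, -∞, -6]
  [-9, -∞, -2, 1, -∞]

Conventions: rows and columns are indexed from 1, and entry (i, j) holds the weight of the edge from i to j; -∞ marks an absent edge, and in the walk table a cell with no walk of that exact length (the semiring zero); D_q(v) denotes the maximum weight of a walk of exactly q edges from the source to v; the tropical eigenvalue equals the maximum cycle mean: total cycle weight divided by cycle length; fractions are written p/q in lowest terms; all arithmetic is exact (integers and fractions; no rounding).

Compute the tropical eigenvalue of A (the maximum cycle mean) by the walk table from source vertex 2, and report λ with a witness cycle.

q=0: [-∞, 0, -∞, -∞, -∞]
q=1: [-∞, -6, -4, -4, -4]
q=2: [-13, 3, -1, -3, -10]
q=3: [-16, 6, 0, -1, -1]
q=4: [-10, 7, 2, 2, 2]
q=5: [-7, 9, 5, 3, 3]
Optimal cycle mean attained by: cycle 2->4->3->2, total (-4) + 3 + 7, length 3.
Answer: λ = 2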